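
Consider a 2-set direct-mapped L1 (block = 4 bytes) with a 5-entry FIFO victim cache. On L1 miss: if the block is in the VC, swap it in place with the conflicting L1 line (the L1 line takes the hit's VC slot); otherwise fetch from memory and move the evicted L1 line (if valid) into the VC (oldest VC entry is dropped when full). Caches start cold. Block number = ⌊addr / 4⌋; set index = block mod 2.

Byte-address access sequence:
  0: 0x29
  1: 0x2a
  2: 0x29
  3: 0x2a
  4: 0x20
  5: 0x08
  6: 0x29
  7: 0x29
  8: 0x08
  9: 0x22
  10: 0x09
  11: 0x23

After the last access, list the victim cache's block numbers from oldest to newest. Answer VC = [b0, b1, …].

VC = [10, 2]

#0 0x29→b10/s0 MISS; vc=[]
#1 0x2a→b10/s0 L1-HIT; vc=[]
#2 0x29→b10/s0 L1-HIT; vc=[]
#3 0x2a→b10/s0 L1-HIT; vc=[]
#4 0x20→b8/s0 MISS; vc=[10]
#5 0x8→b2/s0 MISS; vc=[10,8]
#6 0x29→b10/s0 VC-HIT; vc=[2,8]
#7 0x29→b10/s0 L1-HIT; vc=[2,8]
#8 0x8→b2/s0 VC-HIT; vc=[10,8]
#9 0x22→b8/s0 VC-HIT; vc=[10,2]
#10 0x9→b2/s0 VC-HIT; vc=[10,8]
#11 0x23→b8/s0 VC-HIT; vc=[10,2]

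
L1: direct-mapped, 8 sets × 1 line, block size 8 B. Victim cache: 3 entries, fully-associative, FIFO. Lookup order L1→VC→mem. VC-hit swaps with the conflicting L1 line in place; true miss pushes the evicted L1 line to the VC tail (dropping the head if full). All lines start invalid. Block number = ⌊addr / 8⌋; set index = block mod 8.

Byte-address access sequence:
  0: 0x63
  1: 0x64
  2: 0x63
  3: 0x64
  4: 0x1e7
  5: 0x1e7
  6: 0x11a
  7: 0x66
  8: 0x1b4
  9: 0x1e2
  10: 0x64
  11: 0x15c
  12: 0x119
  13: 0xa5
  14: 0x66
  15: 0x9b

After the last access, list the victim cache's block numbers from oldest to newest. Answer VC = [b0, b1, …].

VC = [43, 20, 35]

0: 0x63 (blk 12, set 4) → MISS  vc=[]
1: 0x64 (blk 12, set 4) → L1-HIT  vc=[]
2: 0x63 (blk 12, set 4) → L1-HIT  vc=[]
3: 0x64 (blk 12, set 4) → L1-HIT  vc=[]
4: 0x1e7 (blk 60, set 4) → MISS  vc=[12]
5: 0x1e7 (blk 60, set 4) → L1-HIT  vc=[12]
6: 0x11a (blk 35, set 3) → MISS  vc=[12]
7: 0x66 (blk 12, set 4) → VC-HIT  vc=[60]
8: 0x1b4 (blk 54, set 6) → MISS  vc=[60]
9: 0x1e2 (blk 60, set 4) → VC-HIT  vc=[12]
10: 0x64 (blk 12, set 4) → VC-HIT  vc=[60]
11: 0x15c (blk 43, set 3) → MISS  vc=[60, 35]
12: 0x119 (blk 35, set 3) → VC-HIT  vc=[60, 43]
13: 0xa5 (blk 20, set 4) → MISS  vc=[60, 43, 12]
14: 0x66 (blk 12, set 4) → VC-HIT  vc=[60, 43, 20]
15: 0x9b (blk 19, set 3) → MISS  vc=[43, 20, 35]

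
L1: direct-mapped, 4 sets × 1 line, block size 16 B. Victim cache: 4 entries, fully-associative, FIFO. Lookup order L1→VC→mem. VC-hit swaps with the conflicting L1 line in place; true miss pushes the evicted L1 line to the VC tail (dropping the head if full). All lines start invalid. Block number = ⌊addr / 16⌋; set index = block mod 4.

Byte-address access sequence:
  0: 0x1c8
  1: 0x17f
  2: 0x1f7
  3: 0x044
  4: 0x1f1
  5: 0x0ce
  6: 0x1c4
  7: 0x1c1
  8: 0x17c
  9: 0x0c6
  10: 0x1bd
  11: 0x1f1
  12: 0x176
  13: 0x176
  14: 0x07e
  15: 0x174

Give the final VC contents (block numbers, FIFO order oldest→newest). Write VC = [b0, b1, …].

0: 0x1c8 (blk 28, set 0) → MISS  vc=[]
1: 0x17f (blk 23, set 3) → MISS  vc=[]
2: 0x1f7 (blk 31, set 3) → MISS  vc=[23]
3: 0x44 (blk 4, set 0) → MISS  vc=[23, 28]
4: 0x1f1 (blk 31, set 3) → L1-HIT  vc=[23, 28]
5: 0xce (blk 12, set 0) → MISS  vc=[23, 28, 4]
6: 0x1c4 (blk 28, set 0) → VC-HIT  vc=[23, 12, 4]
7: 0x1c1 (blk 28, set 0) → L1-HIT  vc=[23, 12, 4]
8: 0x17c (blk 23, set 3) → VC-HIT  vc=[31, 12, 4]
9: 0xc6 (blk 12, set 0) → VC-HIT  vc=[31, 28, 4]
10: 0x1bd (blk 27, set 3) → MISS  vc=[31, 28, 4, 23]
11: 0x1f1 (blk 31, set 3) → VC-HIT  vc=[27, 28, 4, 23]
12: 0x176 (blk 23, set 3) → VC-HIT  vc=[27, 28, 4, 31]
13: 0x176 (blk 23, set 3) → L1-HIT  vc=[27, 28, 4, 31]
14: 0x7e (blk 7, set 3) → MISS  vc=[28, 4, 31, 23]
15: 0x174 (blk 23, set 3) → VC-HIT  vc=[28, 4, 31, 7]

VC = [28, 4, 31, 7]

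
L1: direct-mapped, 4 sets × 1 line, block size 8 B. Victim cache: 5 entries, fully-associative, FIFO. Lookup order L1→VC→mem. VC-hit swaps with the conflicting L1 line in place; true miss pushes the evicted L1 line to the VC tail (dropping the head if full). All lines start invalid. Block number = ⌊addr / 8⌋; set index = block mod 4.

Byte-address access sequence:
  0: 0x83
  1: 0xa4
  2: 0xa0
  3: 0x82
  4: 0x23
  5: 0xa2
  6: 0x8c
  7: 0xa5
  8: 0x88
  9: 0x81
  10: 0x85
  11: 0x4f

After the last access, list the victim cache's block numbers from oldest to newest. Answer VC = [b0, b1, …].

0: 0x83 (blk 16, set 0) → MISS  vc=[]
1: 0xa4 (blk 20, set 0) → MISS  vc=[16]
2: 0xa0 (blk 20, set 0) → L1-HIT  vc=[16]
3: 0x82 (blk 16, set 0) → VC-HIT  vc=[20]
4: 0x23 (blk 4, set 0) → MISS  vc=[20, 16]
5: 0xa2 (blk 20, set 0) → VC-HIT  vc=[4, 16]
6: 0x8c (blk 17, set 1) → MISS  vc=[4, 16]
7: 0xa5 (blk 20, set 0) → L1-HIT  vc=[4, 16]
8: 0x88 (blk 17, set 1) → L1-HIT  vc=[4, 16]
9: 0x81 (blk 16, set 0) → VC-HIT  vc=[4, 20]
10: 0x85 (blk 16, set 0) → L1-HIT  vc=[4, 20]
11: 0x4f (blk 9, set 1) → MISS  vc=[4, 20, 17]

VC = [4, 20, 17]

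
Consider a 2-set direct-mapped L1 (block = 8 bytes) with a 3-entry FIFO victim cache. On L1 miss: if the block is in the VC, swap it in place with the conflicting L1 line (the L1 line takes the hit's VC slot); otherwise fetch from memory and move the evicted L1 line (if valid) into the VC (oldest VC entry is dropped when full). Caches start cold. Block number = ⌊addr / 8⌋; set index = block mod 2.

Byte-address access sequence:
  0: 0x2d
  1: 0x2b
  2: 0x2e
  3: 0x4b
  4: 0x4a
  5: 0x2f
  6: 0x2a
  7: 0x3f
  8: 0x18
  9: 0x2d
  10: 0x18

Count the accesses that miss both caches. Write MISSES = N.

MISSES = 4

  [0] addr=0x2d blk=5 s=1: MISS | VC []
  [1] addr=0x2b blk=5 s=1: L1-HIT | VC []
  [2] addr=0x2e blk=5 s=1: L1-HIT | VC []
  [3] addr=0x4b blk=9 s=1: MISS | VC [5]
  [4] addr=0x4a blk=9 s=1: L1-HIT | VC [5]
  [5] addr=0x2f blk=5 s=1: VC-HIT | VC [9]
  [6] addr=0x2a blk=5 s=1: L1-HIT | VC [9]
  [7] addr=0x3f blk=7 s=1: MISS | VC [9, 5]
  [8] addr=0x18 blk=3 s=1: MISS | VC [9, 5, 7]
  [9] addr=0x2d blk=5 s=1: VC-HIT | VC [9, 3, 7]
  [10] addr=0x18 blk=3 s=1: VC-HIT | VC [9, 5, 7]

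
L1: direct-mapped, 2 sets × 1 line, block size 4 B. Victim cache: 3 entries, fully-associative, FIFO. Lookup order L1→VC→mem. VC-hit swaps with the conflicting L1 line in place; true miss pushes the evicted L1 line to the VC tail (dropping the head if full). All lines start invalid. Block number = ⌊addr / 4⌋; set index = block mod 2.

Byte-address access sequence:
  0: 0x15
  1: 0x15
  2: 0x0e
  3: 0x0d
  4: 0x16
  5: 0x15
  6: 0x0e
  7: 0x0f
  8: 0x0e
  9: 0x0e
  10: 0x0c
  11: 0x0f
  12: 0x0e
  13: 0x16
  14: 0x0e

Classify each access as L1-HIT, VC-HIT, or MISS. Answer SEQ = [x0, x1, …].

SEQ = [MISS, L1-HIT, MISS, L1-HIT, VC-HIT, L1-HIT, VC-HIT, L1-HIT, L1-HIT, L1-HIT, L1-HIT, L1-HIT, L1-HIT, VC-HIT, VC-HIT]

  [0] addr=0x15 blk=5 s=1: MISS | VC []
  [1] addr=0x15 blk=5 s=1: L1-HIT | VC []
  [2] addr=0xe blk=3 s=1: MISS | VC [5]
  [3] addr=0xd blk=3 s=1: L1-HIT | VC [5]
  [4] addr=0x16 blk=5 s=1: VC-HIT | VC [3]
  [5] addr=0x15 blk=5 s=1: L1-HIT | VC [3]
  [6] addr=0xe blk=3 s=1: VC-HIT | VC [5]
  [7] addr=0xf blk=3 s=1: L1-HIT | VC [5]
  [8] addr=0xe blk=3 s=1: L1-HIT | VC [5]
  [9] addr=0xe blk=3 s=1: L1-HIT | VC [5]
  [10] addr=0xc blk=3 s=1: L1-HIT | VC [5]
  [11] addr=0xf blk=3 s=1: L1-HIT | VC [5]
  [12] addr=0xe blk=3 s=1: L1-HIT | VC [5]
  [13] addr=0x16 blk=5 s=1: VC-HIT | VC [3]
  [14] addr=0xe blk=3 s=1: VC-HIT | VC [5]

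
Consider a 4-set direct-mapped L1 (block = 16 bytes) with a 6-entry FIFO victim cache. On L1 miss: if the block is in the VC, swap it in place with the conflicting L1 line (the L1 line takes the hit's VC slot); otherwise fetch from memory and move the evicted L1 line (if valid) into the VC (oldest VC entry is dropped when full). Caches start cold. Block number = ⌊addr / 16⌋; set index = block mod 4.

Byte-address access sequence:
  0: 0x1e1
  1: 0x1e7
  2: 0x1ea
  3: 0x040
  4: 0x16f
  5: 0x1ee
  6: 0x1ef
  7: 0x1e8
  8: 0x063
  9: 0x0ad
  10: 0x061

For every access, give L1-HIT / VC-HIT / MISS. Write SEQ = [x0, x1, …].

  [0] addr=0x1e1 blk=30 s=2: MISS | VC []
  [1] addr=0x1e7 blk=30 s=2: L1-HIT | VC []
  [2] addr=0x1ea blk=30 s=2: L1-HIT | VC []
  [3] addr=0x40 blk=4 s=0: MISS | VC []
  [4] addr=0x16f blk=22 s=2: MISS | VC [30]
  [5] addr=0x1ee blk=30 s=2: VC-HIT | VC [22]
  [6] addr=0x1ef blk=30 s=2: L1-HIT | VC [22]
  [7] addr=0x1e8 blk=30 s=2: L1-HIT | VC [22]
  [8] addr=0x63 blk=6 s=2: MISS | VC [22, 30]
  [9] addr=0xad blk=10 s=2: MISS | VC [22, 30, 6]
  [10] addr=0x61 blk=6 s=2: VC-HIT | VC [22, 30, 10]

SEQ = [MISS, L1-HIT, L1-HIT, MISS, MISS, VC-HIT, L1-HIT, L1-HIT, MISS, MISS, VC-HIT]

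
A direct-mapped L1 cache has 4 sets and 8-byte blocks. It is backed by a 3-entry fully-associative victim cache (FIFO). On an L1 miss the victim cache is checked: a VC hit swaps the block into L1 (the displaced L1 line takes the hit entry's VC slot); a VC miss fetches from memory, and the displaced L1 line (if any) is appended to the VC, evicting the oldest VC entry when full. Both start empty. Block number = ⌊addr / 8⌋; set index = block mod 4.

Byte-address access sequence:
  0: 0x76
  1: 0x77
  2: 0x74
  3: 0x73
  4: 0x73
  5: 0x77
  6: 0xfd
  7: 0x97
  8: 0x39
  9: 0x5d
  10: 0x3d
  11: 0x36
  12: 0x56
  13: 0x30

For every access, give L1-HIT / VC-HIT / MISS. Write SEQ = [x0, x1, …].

SEQ = [MISS, L1-HIT, L1-HIT, L1-HIT, L1-HIT, L1-HIT, MISS, MISS, MISS, MISS, VC-HIT, MISS, MISS, VC-HIT]

#0 0x76→b14/s2 MISS; vc=[]
#1 0x77→b14/s2 L1-HIT; vc=[]
#2 0x74→b14/s2 L1-HIT; vc=[]
#3 0x73→b14/s2 L1-HIT; vc=[]
#4 0x73→b14/s2 L1-HIT; vc=[]
#5 0x77→b14/s2 L1-HIT; vc=[]
#6 0xfd→b31/s3 MISS; vc=[]
#7 0x97→b18/s2 MISS; vc=[14]
#8 0x39→b7/s3 MISS; vc=[14,31]
#9 0x5d→b11/s3 MISS; vc=[14,31,7]
#10 0x3d→b7/s3 VC-HIT; vc=[14,31,11]
#11 0x36→b6/s2 MISS; vc=[31,11,18]
#12 0x56→b10/s2 MISS; vc=[11,18,6]
#13 0x30→b6/s2 VC-HIT; vc=[11,18,10]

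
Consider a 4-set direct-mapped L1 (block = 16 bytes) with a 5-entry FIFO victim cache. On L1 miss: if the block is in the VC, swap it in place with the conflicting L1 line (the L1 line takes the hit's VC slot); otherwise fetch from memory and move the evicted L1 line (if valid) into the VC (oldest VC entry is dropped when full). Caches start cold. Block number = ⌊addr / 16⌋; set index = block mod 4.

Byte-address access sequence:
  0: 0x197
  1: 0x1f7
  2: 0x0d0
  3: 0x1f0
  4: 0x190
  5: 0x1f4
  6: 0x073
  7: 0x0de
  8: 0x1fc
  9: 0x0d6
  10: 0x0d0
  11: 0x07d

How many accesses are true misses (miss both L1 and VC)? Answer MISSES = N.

MISSES = 4

0: 0x197 (blk 25, set 1) → MISS  vc=[]
1: 0x1f7 (blk 31, set 3) → MISS  vc=[]
2: 0xd0 (blk 13, set 1) → MISS  vc=[25]
3: 0x1f0 (blk 31, set 3) → L1-HIT  vc=[25]
4: 0x190 (blk 25, set 1) → VC-HIT  vc=[13]
5: 0x1f4 (blk 31, set 3) → L1-HIT  vc=[13]
6: 0x73 (blk 7, set 3) → MISS  vc=[13, 31]
7: 0xde (blk 13, set 1) → VC-HIT  vc=[25, 31]
8: 0x1fc (blk 31, set 3) → VC-HIT  vc=[25, 7]
9: 0xd6 (blk 13, set 1) → L1-HIT  vc=[25, 7]
10: 0xd0 (blk 13, set 1) → L1-HIT  vc=[25, 7]
11: 0x7d (blk 7, set 3) → VC-HIT  vc=[25, 31]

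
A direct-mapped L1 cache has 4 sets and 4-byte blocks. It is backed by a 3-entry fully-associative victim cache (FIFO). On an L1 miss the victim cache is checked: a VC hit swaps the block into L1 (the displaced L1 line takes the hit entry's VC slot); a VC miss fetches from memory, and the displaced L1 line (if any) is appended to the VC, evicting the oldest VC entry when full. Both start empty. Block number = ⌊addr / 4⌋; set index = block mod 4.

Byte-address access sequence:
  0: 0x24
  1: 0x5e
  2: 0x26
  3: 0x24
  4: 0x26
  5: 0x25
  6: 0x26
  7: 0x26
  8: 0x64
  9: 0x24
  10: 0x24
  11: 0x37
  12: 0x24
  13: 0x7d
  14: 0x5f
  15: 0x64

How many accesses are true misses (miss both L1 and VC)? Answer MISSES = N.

MISSES = 5

#0 0x24→b9/s1 MISS; vc=[]
#1 0x5e→b23/s3 MISS; vc=[]
#2 0x26→b9/s1 L1-HIT; vc=[]
#3 0x24→b9/s1 L1-HIT; vc=[]
#4 0x26→b9/s1 L1-HIT; vc=[]
#5 0x25→b9/s1 L1-HIT; vc=[]
#6 0x26→b9/s1 L1-HIT; vc=[]
#7 0x26→b9/s1 L1-HIT; vc=[]
#8 0x64→b25/s1 MISS; vc=[9]
#9 0x24→b9/s1 VC-HIT; vc=[25]
#10 0x24→b9/s1 L1-HIT; vc=[25]
#11 0x37→b13/s1 MISS; vc=[25,9]
#12 0x24→b9/s1 VC-HIT; vc=[25,13]
#13 0x7d→b31/s3 MISS; vc=[25,13,23]
#14 0x5f→b23/s3 VC-HIT; vc=[25,13,31]
#15 0x64→b25/s1 VC-HIT; vc=[9,13,31]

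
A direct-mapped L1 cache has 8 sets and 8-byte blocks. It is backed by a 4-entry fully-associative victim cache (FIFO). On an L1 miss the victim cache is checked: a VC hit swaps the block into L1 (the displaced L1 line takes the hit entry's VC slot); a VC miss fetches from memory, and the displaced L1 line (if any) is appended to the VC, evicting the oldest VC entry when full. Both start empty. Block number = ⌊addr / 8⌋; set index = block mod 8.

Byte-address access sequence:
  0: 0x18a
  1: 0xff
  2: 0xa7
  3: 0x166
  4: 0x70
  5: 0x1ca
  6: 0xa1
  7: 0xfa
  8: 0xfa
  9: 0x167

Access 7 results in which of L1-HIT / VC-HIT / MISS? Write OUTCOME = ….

0: 0x18a (blk 49, set 1) → MISS  vc=[]
1: 0xff (blk 31, set 7) → MISS  vc=[]
2: 0xa7 (blk 20, set 4) → MISS  vc=[]
3: 0x166 (blk 44, set 4) → MISS  vc=[20]
4: 0x70 (blk 14, set 6) → MISS  vc=[20]
5: 0x1ca (blk 57, set 1) → MISS  vc=[20, 49]
6: 0xa1 (blk 20, set 4) → VC-HIT  vc=[44, 49]
7: 0xfa (blk 31, set 7) → L1-HIT  vc=[44, 49]
8: 0xfa (blk 31, set 7) → L1-HIT  vc=[44, 49]
9: 0x167 (blk 44, set 4) → VC-HIT  vc=[20, 49]

OUTCOME = L1-HIT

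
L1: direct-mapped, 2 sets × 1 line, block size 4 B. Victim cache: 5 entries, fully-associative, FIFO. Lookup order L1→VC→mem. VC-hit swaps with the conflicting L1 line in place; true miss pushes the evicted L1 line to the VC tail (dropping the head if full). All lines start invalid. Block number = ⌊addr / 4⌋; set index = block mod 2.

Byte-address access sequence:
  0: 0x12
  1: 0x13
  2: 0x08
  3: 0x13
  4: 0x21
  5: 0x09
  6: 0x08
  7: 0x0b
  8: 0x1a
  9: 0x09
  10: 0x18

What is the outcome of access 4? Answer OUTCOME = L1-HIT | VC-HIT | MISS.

OUTCOME = MISS

#0 0x12→b4/s0 MISS; vc=[]
#1 0x13→b4/s0 L1-HIT; vc=[]
#2 0x8→b2/s0 MISS; vc=[4]
#3 0x13→b4/s0 VC-HIT; vc=[2]
#4 0x21→b8/s0 MISS; vc=[2,4]
#5 0x9→b2/s0 VC-HIT; vc=[8,4]
#6 0x8→b2/s0 L1-HIT; vc=[8,4]
#7 0xb→b2/s0 L1-HIT; vc=[8,4]
#8 0x1a→b6/s0 MISS; vc=[8,4,2]
#9 0x9→b2/s0 VC-HIT; vc=[8,4,6]
#10 0x18→b6/s0 VC-HIT; vc=[8,4,2]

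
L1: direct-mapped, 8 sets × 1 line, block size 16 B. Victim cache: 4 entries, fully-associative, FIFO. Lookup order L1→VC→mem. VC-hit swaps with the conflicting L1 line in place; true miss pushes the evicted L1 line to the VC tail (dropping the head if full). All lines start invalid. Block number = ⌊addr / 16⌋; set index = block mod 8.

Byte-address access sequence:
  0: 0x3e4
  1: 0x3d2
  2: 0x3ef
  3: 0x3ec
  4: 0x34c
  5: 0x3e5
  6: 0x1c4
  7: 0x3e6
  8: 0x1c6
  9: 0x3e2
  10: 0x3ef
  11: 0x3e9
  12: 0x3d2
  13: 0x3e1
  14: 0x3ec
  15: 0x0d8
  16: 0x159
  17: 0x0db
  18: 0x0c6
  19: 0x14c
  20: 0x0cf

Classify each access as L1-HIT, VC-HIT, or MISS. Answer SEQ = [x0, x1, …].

SEQ = [MISS, MISS, L1-HIT, L1-HIT, MISS, L1-HIT, MISS, L1-HIT, L1-HIT, L1-HIT, L1-HIT, L1-HIT, L1-HIT, L1-HIT, L1-HIT, MISS, MISS, VC-HIT, MISS, MISS, VC-HIT]

0: 0x3e4 (blk 62, set 6) → MISS  vc=[]
1: 0x3d2 (blk 61, set 5) → MISS  vc=[]
2: 0x3ef (blk 62, set 6) → L1-HIT  vc=[]
3: 0x3ec (blk 62, set 6) → L1-HIT  vc=[]
4: 0x34c (blk 52, set 4) → MISS  vc=[]
5: 0x3e5 (blk 62, set 6) → L1-HIT  vc=[]
6: 0x1c4 (blk 28, set 4) → MISS  vc=[52]
7: 0x3e6 (blk 62, set 6) → L1-HIT  vc=[52]
8: 0x1c6 (blk 28, set 4) → L1-HIT  vc=[52]
9: 0x3e2 (blk 62, set 6) → L1-HIT  vc=[52]
10: 0x3ef (blk 62, set 6) → L1-HIT  vc=[52]
11: 0x3e9 (blk 62, set 6) → L1-HIT  vc=[52]
12: 0x3d2 (blk 61, set 5) → L1-HIT  vc=[52]
13: 0x3e1 (blk 62, set 6) → L1-HIT  vc=[52]
14: 0x3ec (blk 62, set 6) → L1-HIT  vc=[52]
15: 0xd8 (blk 13, set 5) → MISS  vc=[52, 61]
16: 0x159 (blk 21, set 5) → MISS  vc=[52, 61, 13]
17: 0xdb (blk 13, set 5) → VC-HIT  vc=[52, 61, 21]
18: 0xc6 (blk 12, set 4) → MISS  vc=[52, 61, 21, 28]
19: 0x14c (blk 20, set 4) → MISS  vc=[61, 21, 28, 12]
20: 0xcf (blk 12, set 4) → VC-HIT  vc=[61, 21, 28, 20]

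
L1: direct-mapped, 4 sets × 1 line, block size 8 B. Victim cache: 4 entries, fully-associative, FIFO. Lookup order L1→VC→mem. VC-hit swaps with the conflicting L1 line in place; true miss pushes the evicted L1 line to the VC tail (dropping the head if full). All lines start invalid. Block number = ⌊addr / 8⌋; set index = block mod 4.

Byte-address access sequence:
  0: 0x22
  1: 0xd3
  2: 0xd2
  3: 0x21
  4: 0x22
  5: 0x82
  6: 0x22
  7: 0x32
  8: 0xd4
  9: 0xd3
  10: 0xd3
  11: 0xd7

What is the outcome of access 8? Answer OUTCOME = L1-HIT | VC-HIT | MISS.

OUTCOME = VC-HIT

0: 0x22 (blk 4, set 0) → MISS  vc=[]
1: 0xd3 (blk 26, set 2) → MISS  vc=[]
2: 0xd2 (blk 26, set 2) → L1-HIT  vc=[]
3: 0x21 (blk 4, set 0) → L1-HIT  vc=[]
4: 0x22 (blk 4, set 0) → L1-HIT  vc=[]
5: 0x82 (blk 16, set 0) → MISS  vc=[4]
6: 0x22 (blk 4, set 0) → VC-HIT  vc=[16]
7: 0x32 (blk 6, set 2) → MISS  vc=[16, 26]
8: 0xd4 (blk 26, set 2) → VC-HIT  vc=[16, 6]
9: 0xd3 (blk 26, set 2) → L1-HIT  vc=[16, 6]
10: 0xd3 (blk 26, set 2) → L1-HIT  vc=[16, 6]
11: 0xd7 (blk 26, set 2) → L1-HIT  vc=[16, 6]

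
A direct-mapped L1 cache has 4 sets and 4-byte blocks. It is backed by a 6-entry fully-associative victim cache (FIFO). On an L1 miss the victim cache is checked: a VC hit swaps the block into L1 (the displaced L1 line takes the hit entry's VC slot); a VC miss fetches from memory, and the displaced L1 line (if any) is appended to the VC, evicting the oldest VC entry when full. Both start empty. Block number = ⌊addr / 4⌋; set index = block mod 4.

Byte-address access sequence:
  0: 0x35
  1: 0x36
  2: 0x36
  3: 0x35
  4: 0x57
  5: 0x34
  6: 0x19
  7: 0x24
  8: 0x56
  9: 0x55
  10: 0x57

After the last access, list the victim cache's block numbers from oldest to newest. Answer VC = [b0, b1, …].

VC = [9, 13]

  [0] addr=0x35 blk=13 s=1: MISS | VC []
  [1] addr=0x36 blk=13 s=1: L1-HIT | VC []
  [2] addr=0x36 blk=13 s=1: L1-HIT | VC []
  [3] addr=0x35 blk=13 s=1: L1-HIT | VC []
  [4] addr=0x57 blk=21 s=1: MISS | VC [13]
  [5] addr=0x34 blk=13 s=1: VC-HIT | VC [21]
  [6] addr=0x19 blk=6 s=2: MISS | VC [21]
  [7] addr=0x24 blk=9 s=1: MISS | VC [21, 13]
  [8] addr=0x56 blk=21 s=1: VC-HIT | VC [9, 13]
  [9] addr=0x55 blk=21 s=1: L1-HIT | VC [9, 13]
  [10] addr=0x57 blk=21 s=1: L1-HIT | VC [9, 13]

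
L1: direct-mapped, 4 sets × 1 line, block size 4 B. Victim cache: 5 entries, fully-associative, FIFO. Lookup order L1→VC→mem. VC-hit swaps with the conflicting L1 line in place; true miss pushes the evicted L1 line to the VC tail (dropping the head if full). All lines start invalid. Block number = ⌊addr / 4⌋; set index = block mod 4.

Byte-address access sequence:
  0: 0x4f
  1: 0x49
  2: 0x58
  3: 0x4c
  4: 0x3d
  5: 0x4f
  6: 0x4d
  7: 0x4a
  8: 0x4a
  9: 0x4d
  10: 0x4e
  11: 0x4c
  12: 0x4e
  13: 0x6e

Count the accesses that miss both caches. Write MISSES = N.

MISSES = 5

#0 0x4f→b19/s3 MISS; vc=[]
#1 0x49→b18/s2 MISS; vc=[]
#2 0x58→b22/s2 MISS; vc=[18]
#3 0x4c→b19/s3 L1-HIT; vc=[18]
#4 0x3d→b15/s3 MISS; vc=[18,19]
#5 0x4f→b19/s3 VC-HIT; vc=[18,15]
#6 0x4d→b19/s3 L1-HIT; vc=[18,15]
#7 0x4a→b18/s2 VC-HIT; vc=[22,15]
#8 0x4a→b18/s2 L1-HIT; vc=[22,15]
#9 0x4d→b19/s3 L1-HIT; vc=[22,15]
#10 0x4e→b19/s3 L1-HIT; vc=[22,15]
#11 0x4c→b19/s3 L1-HIT; vc=[22,15]
#12 0x4e→b19/s3 L1-HIT; vc=[22,15]
#13 0x6e→b27/s3 MISS; vc=[22,15,19]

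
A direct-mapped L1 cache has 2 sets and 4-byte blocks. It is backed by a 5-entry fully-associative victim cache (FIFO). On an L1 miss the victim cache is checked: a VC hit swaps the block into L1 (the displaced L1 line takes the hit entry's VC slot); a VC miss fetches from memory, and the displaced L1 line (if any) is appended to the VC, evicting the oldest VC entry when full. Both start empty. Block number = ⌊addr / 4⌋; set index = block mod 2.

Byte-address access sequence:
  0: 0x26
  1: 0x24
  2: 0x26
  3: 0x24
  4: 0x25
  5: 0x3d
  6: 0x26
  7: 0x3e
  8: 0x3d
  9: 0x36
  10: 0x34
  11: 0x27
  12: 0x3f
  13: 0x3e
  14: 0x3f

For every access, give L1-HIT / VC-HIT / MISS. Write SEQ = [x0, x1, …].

SEQ = [MISS, L1-HIT, L1-HIT, L1-HIT, L1-HIT, MISS, VC-HIT, VC-HIT, L1-HIT, MISS, L1-HIT, VC-HIT, VC-HIT, L1-HIT, L1-HIT]

  [0] addr=0x26 blk=9 s=1: MISS | VC []
  [1] addr=0x24 blk=9 s=1: L1-HIT | VC []
  [2] addr=0x26 blk=9 s=1: L1-HIT | VC []
  [3] addr=0x24 blk=9 s=1: L1-HIT | VC []
  [4] addr=0x25 blk=9 s=1: L1-HIT | VC []
  [5] addr=0x3d blk=15 s=1: MISS | VC [9]
  [6] addr=0x26 blk=9 s=1: VC-HIT | VC [15]
  [7] addr=0x3e blk=15 s=1: VC-HIT | VC [9]
  [8] addr=0x3d blk=15 s=1: L1-HIT | VC [9]
  [9] addr=0x36 blk=13 s=1: MISS | VC [9, 15]
  [10] addr=0x34 blk=13 s=1: L1-HIT | VC [9, 15]
  [11] addr=0x27 blk=9 s=1: VC-HIT | VC [13, 15]
  [12] addr=0x3f blk=15 s=1: VC-HIT | VC [13, 9]
  [13] addr=0x3e blk=15 s=1: L1-HIT | VC [13, 9]
  [14] addr=0x3f blk=15 s=1: L1-HIT | VC [13, 9]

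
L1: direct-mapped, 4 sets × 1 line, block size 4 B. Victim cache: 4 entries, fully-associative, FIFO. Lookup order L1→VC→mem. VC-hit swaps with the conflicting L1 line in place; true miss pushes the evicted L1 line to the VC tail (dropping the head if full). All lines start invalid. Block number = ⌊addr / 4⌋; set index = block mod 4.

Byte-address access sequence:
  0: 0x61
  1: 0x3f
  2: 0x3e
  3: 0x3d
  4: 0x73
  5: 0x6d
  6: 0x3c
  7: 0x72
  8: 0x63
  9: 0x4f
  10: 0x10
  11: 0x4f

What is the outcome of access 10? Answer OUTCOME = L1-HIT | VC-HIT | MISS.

OUTCOME = MISS

  [0] addr=0x61 blk=24 s=0: MISS | VC []
  [1] addr=0x3f blk=15 s=3: MISS | VC []
  [2] addr=0x3e blk=15 s=3: L1-HIT | VC []
  [3] addr=0x3d blk=15 s=3: L1-HIT | VC []
  [4] addr=0x73 blk=28 s=0: MISS | VC [24]
  [5] addr=0x6d blk=27 s=3: MISS | VC [24, 15]
  [6] addr=0x3c blk=15 s=3: VC-HIT | VC [24, 27]
  [7] addr=0x72 blk=28 s=0: L1-HIT | VC [24, 27]
  [8] addr=0x63 blk=24 s=0: VC-HIT | VC [28, 27]
  [9] addr=0x4f blk=19 s=3: MISS | VC [28, 27, 15]
  [10] addr=0x10 blk=4 s=0: MISS | VC [28, 27, 15, 24]
  [11] addr=0x4f blk=19 s=3: L1-HIT | VC [28, 27, 15, 24]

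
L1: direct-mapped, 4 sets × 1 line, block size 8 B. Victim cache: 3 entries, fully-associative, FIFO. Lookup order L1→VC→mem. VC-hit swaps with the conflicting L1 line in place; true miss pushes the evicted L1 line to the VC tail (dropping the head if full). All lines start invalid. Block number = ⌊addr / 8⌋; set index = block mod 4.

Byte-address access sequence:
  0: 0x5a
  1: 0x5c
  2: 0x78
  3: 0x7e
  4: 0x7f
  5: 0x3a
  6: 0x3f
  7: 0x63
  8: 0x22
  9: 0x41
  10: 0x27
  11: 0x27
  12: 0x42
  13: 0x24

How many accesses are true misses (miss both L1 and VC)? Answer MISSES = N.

#0 0x5a→b11/s3 MISS; vc=[]
#1 0x5c→b11/s3 L1-HIT; vc=[]
#2 0x78→b15/s3 MISS; vc=[11]
#3 0x7e→b15/s3 L1-HIT; vc=[11]
#4 0x7f→b15/s3 L1-HIT; vc=[11]
#5 0x3a→b7/s3 MISS; vc=[11,15]
#6 0x3f→b7/s3 L1-HIT; vc=[11,15]
#7 0x63→b12/s0 MISS; vc=[11,15]
#8 0x22→b4/s0 MISS; vc=[11,15,12]
#9 0x41→b8/s0 MISS; vc=[15,12,4]
#10 0x27→b4/s0 VC-HIT; vc=[15,12,8]
#11 0x27→b4/s0 L1-HIT; vc=[15,12,8]
#12 0x42→b8/s0 VC-HIT; vc=[15,12,4]
#13 0x24→b4/s0 VC-HIT; vc=[15,12,8]

MISSES = 6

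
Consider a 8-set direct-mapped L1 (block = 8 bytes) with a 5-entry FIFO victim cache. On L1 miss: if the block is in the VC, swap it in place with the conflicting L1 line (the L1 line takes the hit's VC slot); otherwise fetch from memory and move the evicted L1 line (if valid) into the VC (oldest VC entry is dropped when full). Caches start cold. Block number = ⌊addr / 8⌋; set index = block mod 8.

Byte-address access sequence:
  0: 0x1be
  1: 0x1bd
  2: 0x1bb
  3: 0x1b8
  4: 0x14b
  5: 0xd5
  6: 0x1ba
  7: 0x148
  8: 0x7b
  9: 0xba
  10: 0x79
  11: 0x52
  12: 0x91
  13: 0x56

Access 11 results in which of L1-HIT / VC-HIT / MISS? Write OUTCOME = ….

0: 0x1be (blk 55, set 7) → MISS  vc=[]
1: 0x1bd (blk 55, set 7) → L1-HIT  vc=[]
2: 0x1bb (blk 55, set 7) → L1-HIT  vc=[]
3: 0x1b8 (blk 55, set 7) → L1-HIT  vc=[]
4: 0x14b (blk 41, set 1) → MISS  vc=[]
5: 0xd5 (blk 26, set 2) → MISS  vc=[]
6: 0x1ba (blk 55, set 7) → L1-HIT  vc=[]
7: 0x148 (blk 41, set 1) → L1-HIT  vc=[]
8: 0x7b (blk 15, set 7) → MISS  vc=[55]
9: 0xba (blk 23, set 7) → MISS  vc=[55, 15]
10: 0x79 (blk 15, set 7) → VC-HIT  vc=[55, 23]
11: 0x52 (blk 10, set 2) → MISS  vc=[55, 23, 26]
12: 0x91 (blk 18, set 2) → MISS  vc=[55, 23, 26, 10]
13: 0x56 (blk 10, set 2) → VC-HIT  vc=[55, 23, 26, 18]

OUTCOME = MISS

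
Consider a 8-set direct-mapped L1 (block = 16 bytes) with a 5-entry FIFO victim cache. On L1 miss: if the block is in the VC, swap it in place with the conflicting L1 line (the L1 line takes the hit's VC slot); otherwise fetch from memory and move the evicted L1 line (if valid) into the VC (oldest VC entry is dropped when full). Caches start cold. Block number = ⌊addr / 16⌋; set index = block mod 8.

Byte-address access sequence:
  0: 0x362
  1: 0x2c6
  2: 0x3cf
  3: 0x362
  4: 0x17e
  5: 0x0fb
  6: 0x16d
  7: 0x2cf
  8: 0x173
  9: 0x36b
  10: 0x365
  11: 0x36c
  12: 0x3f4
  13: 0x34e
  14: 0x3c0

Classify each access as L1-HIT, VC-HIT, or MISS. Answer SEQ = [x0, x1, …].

#0 0x362→b54/s6 MISS; vc=[]
#1 0x2c6→b44/s4 MISS; vc=[]
#2 0x3cf→b60/s4 MISS; vc=[44]
#3 0x362→b54/s6 L1-HIT; vc=[44]
#4 0x17e→b23/s7 MISS; vc=[44]
#5 0xfb→b15/s7 MISS; vc=[44,23]
#6 0x16d→b22/s6 MISS; vc=[44,23,54]
#7 0x2cf→b44/s4 VC-HIT; vc=[60,23,54]
#8 0x173→b23/s7 VC-HIT; vc=[60,15,54]
#9 0x36b→b54/s6 VC-HIT; vc=[60,15,22]
#10 0x365→b54/s6 L1-HIT; vc=[60,15,22]
#11 0x36c→b54/s6 L1-HIT; vc=[60,15,22]
#12 0x3f4→b63/s7 MISS; vc=[60,15,22,23]
#13 0x34e→b52/s4 MISS; vc=[60,15,22,23,44]
#14 0x3c0→b60/s4 VC-HIT; vc=[52,15,22,23,44]

SEQ = [MISS, MISS, MISS, L1-HIT, MISS, MISS, MISS, VC-HIT, VC-HIT, VC-HIT, L1-HIT, L1-HIT, MISS, MISS, VC-HIT]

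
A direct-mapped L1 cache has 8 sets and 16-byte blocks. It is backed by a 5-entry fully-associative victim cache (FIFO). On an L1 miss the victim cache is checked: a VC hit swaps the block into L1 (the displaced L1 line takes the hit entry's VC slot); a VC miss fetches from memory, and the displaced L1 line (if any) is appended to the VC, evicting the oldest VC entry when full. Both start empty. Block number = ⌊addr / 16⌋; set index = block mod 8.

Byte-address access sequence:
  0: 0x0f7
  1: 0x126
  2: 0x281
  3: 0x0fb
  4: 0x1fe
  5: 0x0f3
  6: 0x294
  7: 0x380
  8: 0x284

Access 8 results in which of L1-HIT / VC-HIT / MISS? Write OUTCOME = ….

#0 0xf7→b15/s7 MISS; vc=[]
#1 0x126→b18/s2 MISS; vc=[]
#2 0x281→b40/s0 MISS; vc=[]
#3 0xfb→b15/s7 L1-HIT; vc=[]
#4 0x1fe→b31/s7 MISS; vc=[15]
#5 0xf3→b15/s7 VC-HIT; vc=[31]
#6 0x294→b41/s1 MISS; vc=[31]
#7 0x380→b56/s0 MISS; vc=[31,40]
#8 0x284→b40/s0 VC-HIT; vc=[31,56]

OUTCOME = VC-HIT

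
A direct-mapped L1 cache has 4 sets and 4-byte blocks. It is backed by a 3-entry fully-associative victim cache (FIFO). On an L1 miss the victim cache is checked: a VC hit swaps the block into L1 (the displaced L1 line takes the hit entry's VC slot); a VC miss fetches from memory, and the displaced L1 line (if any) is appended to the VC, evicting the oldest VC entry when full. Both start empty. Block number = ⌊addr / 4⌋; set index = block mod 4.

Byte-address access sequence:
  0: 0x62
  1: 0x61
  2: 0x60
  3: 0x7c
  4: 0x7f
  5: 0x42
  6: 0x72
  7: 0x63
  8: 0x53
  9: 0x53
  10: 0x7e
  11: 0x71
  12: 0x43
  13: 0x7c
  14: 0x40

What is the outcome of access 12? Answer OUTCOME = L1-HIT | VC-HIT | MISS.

  [0] addr=0x62 blk=24 s=0: MISS | VC []
  [1] addr=0x61 blk=24 s=0: L1-HIT | VC []
  [2] addr=0x60 blk=24 s=0: L1-HIT | VC []
  [3] addr=0x7c blk=31 s=3: MISS | VC []
  [4] addr=0x7f blk=31 s=3: L1-HIT | VC []
  [5] addr=0x42 blk=16 s=0: MISS | VC [24]
  [6] addr=0x72 blk=28 s=0: MISS | VC [24, 16]
  [7] addr=0x63 blk=24 s=0: VC-HIT | VC [28, 16]
  [8] addr=0x53 blk=20 s=0: MISS | VC [28, 16, 24]
  [9] addr=0x53 blk=20 s=0: L1-HIT | VC [28, 16, 24]
  [10] addr=0x7e blk=31 s=3: L1-HIT | VC [28, 16, 24]
  [11] addr=0x71 blk=28 s=0: VC-HIT | VC [20, 16, 24]
  [12] addr=0x43 blk=16 s=0: VC-HIT | VC [20, 28, 24]
  [13] addr=0x7c blk=31 s=3: L1-HIT | VC [20, 28, 24]
  [14] addr=0x40 blk=16 s=0: L1-HIT | VC [20, 28, 24]

OUTCOME = VC-HIT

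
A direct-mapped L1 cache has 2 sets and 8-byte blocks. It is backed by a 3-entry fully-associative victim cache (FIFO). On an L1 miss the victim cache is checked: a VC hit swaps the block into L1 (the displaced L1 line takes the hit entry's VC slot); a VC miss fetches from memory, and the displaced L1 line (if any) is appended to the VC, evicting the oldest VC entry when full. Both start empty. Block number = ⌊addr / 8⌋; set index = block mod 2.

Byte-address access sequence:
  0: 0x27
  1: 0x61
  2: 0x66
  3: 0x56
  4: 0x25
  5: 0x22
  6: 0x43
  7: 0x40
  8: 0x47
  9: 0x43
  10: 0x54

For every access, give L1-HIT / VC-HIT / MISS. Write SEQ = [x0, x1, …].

  [0] addr=0x27 blk=4 s=0: MISS | VC []
  [1] addr=0x61 blk=12 s=0: MISS | VC [4]
  [2] addr=0x66 blk=12 s=0: L1-HIT | VC [4]
  [3] addr=0x56 blk=10 s=0: MISS | VC [4, 12]
  [4] addr=0x25 blk=4 s=0: VC-HIT | VC [10, 12]
  [5] addr=0x22 blk=4 s=0: L1-HIT | VC [10, 12]
  [6] addr=0x43 blk=8 s=0: MISS | VC [10, 12, 4]
  [7] addr=0x40 blk=8 s=0: L1-HIT | VC [10, 12, 4]
  [8] addr=0x47 blk=8 s=0: L1-HIT | VC [10, 12, 4]
  [9] addr=0x43 blk=8 s=0: L1-HIT | VC [10, 12, 4]
  [10] addr=0x54 blk=10 s=0: VC-HIT | VC [8, 12, 4]

SEQ = [MISS, MISS, L1-HIT, MISS, VC-HIT, L1-HIT, MISS, L1-HIT, L1-HIT, L1-HIT, VC-HIT]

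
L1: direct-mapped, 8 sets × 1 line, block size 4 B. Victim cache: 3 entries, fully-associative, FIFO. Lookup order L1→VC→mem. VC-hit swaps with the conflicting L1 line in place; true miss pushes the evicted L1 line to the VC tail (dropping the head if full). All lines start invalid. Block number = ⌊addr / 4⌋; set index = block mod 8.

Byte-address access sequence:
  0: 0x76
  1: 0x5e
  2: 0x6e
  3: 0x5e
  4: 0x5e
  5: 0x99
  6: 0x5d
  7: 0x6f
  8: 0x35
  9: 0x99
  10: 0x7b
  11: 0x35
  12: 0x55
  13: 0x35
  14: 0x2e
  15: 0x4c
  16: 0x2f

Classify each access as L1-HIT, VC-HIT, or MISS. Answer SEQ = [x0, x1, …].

SEQ = [MISS, MISS, MISS, L1-HIT, L1-HIT, MISS, L1-HIT, L1-HIT, MISS, L1-HIT, MISS, L1-HIT, MISS, VC-HIT, MISS, MISS, VC-HIT]

0: 0x76 (blk 29, set 5) → MISS  vc=[]
1: 0x5e (blk 23, set 7) → MISS  vc=[]
2: 0x6e (blk 27, set 3) → MISS  vc=[]
3: 0x5e (blk 23, set 7) → L1-HIT  vc=[]
4: 0x5e (blk 23, set 7) → L1-HIT  vc=[]
5: 0x99 (blk 38, set 6) → MISS  vc=[]
6: 0x5d (blk 23, set 7) → L1-HIT  vc=[]
7: 0x6f (blk 27, set 3) → L1-HIT  vc=[]
8: 0x35 (blk 13, set 5) → MISS  vc=[29]
9: 0x99 (blk 38, set 6) → L1-HIT  vc=[29]
10: 0x7b (blk 30, set 6) → MISS  vc=[29, 38]
11: 0x35 (blk 13, set 5) → L1-HIT  vc=[29, 38]
12: 0x55 (blk 21, set 5) → MISS  vc=[29, 38, 13]
13: 0x35 (blk 13, set 5) → VC-HIT  vc=[29, 38, 21]
14: 0x2e (blk 11, set 3) → MISS  vc=[38, 21, 27]
15: 0x4c (blk 19, set 3) → MISS  vc=[21, 27, 11]
16: 0x2f (blk 11, set 3) → VC-HIT  vc=[21, 27, 19]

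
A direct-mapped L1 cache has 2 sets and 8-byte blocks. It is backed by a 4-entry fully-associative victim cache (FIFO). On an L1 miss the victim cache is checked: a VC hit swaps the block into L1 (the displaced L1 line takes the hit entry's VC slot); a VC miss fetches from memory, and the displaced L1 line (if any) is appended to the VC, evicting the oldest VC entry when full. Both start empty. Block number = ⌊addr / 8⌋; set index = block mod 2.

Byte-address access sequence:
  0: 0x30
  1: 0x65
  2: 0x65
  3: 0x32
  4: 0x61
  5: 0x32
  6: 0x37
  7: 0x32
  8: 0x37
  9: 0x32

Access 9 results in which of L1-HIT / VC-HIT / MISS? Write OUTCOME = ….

OUTCOME = L1-HIT

0: 0x30 (blk 6, set 0) → MISS  vc=[]
1: 0x65 (blk 12, set 0) → MISS  vc=[6]
2: 0x65 (blk 12, set 0) → L1-HIT  vc=[6]
3: 0x32 (blk 6, set 0) → VC-HIT  vc=[12]
4: 0x61 (blk 12, set 0) → VC-HIT  vc=[6]
5: 0x32 (blk 6, set 0) → VC-HIT  vc=[12]
6: 0x37 (blk 6, set 0) → L1-HIT  vc=[12]
7: 0x32 (blk 6, set 0) → L1-HIT  vc=[12]
8: 0x37 (blk 6, set 0) → L1-HIT  vc=[12]
9: 0x32 (blk 6, set 0) → L1-HIT  vc=[12]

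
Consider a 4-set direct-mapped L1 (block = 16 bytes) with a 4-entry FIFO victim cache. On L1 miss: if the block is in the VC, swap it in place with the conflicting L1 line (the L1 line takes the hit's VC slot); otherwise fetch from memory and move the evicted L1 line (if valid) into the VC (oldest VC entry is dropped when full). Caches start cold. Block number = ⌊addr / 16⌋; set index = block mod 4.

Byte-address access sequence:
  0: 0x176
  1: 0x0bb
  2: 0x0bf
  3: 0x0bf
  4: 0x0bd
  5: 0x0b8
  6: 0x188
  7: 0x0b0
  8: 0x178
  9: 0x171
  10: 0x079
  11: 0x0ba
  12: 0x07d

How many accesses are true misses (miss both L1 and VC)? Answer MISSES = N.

#0 0x176→b23/s3 MISS; vc=[]
#1 0xbb→b11/s3 MISS; vc=[23]
#2 0xbf→b11/s3 L1-HIT; vc=[23]
#3 0xbf→b11/s3 L1-HIT; vc=[23]
#4 0xbd→b11/s3 L1-HIT; vc=[23]
#5 0xb8→b11/s3 L1-HIT; vc=[23]
#6 0x188→b24/s0 MISS; vc=[23]
#7 0xb0→b11/s3 L1-HIT; vc=[23]
#8 0x178→b23/s3 VC-HIT; vc=[11]
#9 0x171→b23/s3 L1-HIT; vc=[11]
#10 0x79→b7/s3 MISS; vc=[11,23]
#11 0xba→b11/s3 VC-HIT; vc=[7,23]
#12 0x7d→b7/s3 VC-HIT; vc=[11,23]

MISSES = 4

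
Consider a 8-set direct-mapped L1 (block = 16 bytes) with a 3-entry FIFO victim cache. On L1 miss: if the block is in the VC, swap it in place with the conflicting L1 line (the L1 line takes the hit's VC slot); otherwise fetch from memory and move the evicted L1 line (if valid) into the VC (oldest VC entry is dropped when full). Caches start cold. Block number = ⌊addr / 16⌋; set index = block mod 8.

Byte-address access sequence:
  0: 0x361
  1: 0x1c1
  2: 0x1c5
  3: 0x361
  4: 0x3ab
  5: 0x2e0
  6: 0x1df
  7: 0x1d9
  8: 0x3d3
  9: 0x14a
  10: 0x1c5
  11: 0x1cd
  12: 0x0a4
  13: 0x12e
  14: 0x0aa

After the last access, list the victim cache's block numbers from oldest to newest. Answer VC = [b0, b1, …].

VC = [20, 58, 18]

  [0] addr=0x361 blk=54 s=6: MISS | VC []
  [1] addr=0x1c1 blk=28 s=4: MISS | VC []
  [2] addr=0x1c5 blk=28 s=4: L1-HIT | VC []
  [3] addr=0x361 blk=54 s=6: L1-HIT | VC []
  [4] addr=0x3ab blk=58 s=2: MISS | VC []
  [5] addr=0x2e0 blk=46 s=6: MISS | VC [54]
  [6] addr=0x1df blk=29 s=5: MISS | VC [54]
  [7] addr=0x1d9 blk=29 s=5: L1-HIT | VC [54]
  [8] addr=0x3d3 blk=61 s=5: MISS | VC [54, 29]
  [9] addr=0x14a blk=20 s=4: MISS | VC [54, 29, 28]
  [10] addr=0x1c5 blk=28 s=4: VC-HIT | VC [54, 29, 20]
  [11] addr=0x1cd blk=28 s=4: L1-HIT | VC [54, 29, 20]
  [12] addr=0xa4 blk=10 s=2: MISS | VC [29, 20, 58]
  [13] addr=0x12e blk=18 s=2: MISS | VC [20, 58, 10]
  [14] addr=0xaa blk=10 s=2: VC-HIT | VC [20, 58, 18]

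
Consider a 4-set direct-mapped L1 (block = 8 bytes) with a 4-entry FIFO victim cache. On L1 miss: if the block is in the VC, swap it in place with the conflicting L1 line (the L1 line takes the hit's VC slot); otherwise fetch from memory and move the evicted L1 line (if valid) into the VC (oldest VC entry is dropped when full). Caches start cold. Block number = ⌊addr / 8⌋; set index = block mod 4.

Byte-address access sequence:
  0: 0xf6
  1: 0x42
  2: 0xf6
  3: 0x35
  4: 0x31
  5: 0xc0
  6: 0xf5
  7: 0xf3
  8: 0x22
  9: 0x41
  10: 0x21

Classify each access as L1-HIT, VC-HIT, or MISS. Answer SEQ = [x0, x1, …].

SEQ = [MISS, MISS, L1-HIT, MISS, L1-HIT, MISS, VC-HIT, L1-HIT, MISS, VC-HIT, VC-HIT]

#0 0xf6→b30/s2 MISS; vc=[]
#1 0x42→b8/s0 MISS; vc=[]
#2 0xf6→b30/s2 L1-HIT; vc=[]
#3 0x35→b6/s2 MISS; vc=[30]
#4 0x31→b6/s2 L1-HIT; vc=[30]
#5 0xc0→b24/s0 MISS; vc=[30,8]
#6 0xf5→b30/s2 VC-HIT; vc=[6,8]
#7 0xf3→b30/s2 L1-HIT; vc=[6,8]
#8 0x22→b4/s0 MISS; vc=[6,8,24]
#9 0x41→b8/s0 VC-HIT; vc=[6,4,24]
#10 0x21→b4/s0 VC-HIT; vc=[6,8,24]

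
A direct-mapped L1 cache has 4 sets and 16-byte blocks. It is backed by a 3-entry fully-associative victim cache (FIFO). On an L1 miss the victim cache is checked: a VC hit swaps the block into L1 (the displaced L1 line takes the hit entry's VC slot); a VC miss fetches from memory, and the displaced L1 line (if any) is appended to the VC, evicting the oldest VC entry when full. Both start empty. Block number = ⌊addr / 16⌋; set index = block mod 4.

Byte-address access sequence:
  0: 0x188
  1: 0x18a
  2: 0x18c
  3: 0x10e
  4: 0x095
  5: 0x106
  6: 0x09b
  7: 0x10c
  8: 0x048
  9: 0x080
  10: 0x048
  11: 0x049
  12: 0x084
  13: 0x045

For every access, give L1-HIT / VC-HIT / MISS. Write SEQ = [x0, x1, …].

0: 0x188 (blk 24, set 0) → MISS  vc=[]
1: 0x18a (blk 24, set 0) → L1-HIT  vc=[]
2: 0x18c (blk 24, set 0) → L1-HIT  vc=[]
3: 0x10e (blk 16, set 0) → MISS  vc=[24]
4: 0x95 (blk 9, set 1) → MISS  vc=[24]
5: 0x106 (blk 16, set 0) → L1-HIT  vc=[24]
6: 0x9b (blk 9, set 1) → L1-HIT  vc=[24]
7: 0x10c (blk 16, set 0) → L1-HIT  vc=[24]
8: 0x48 (blk 4, set 0) → MISS  vc=[24, 16]
9: 0x80 (blk 8, set 0) → MISS  vc=[24, 16, 4]
10: 0x48 (blk 4, set 0) → VC-HIT  vc=[24, 16, 8]
11: 0x49 (blk 4, set 0) → L1-HIT  vc=[24, 16, 8]
12: 0x84 (blk 8, set 0) → VC-HIT  vc=[24, 16, 4]
13: 0x45 (blk 4, set 0) → VC-HIT  vc=[24, 16, 8]

SEQ = [MISS, L1-HIT, L1-HIT, MISS, MISS, L1-HIT, L1-HIT, L1-HIT, MISS, MISS, VC-HIT, L1-HIT, VC-HIT, VC-HIT]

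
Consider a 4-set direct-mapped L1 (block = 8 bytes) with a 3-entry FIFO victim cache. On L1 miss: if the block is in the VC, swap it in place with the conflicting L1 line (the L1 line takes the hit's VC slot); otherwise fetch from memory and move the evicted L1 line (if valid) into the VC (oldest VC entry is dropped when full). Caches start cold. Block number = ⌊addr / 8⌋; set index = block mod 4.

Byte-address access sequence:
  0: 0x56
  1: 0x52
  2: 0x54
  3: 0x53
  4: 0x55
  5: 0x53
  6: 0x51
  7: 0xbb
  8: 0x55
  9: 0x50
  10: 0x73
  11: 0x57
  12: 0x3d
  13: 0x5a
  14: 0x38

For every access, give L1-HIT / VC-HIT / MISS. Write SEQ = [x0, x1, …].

  [0] addr=0x56 blk=10 s=2: MISS | VC []
  [1] addr=0x52 blk=10 s=2: L1-HIT | VC []
  [2] addr=0x54 blk=10 s=2: L1-HIT | VC []
  [3] addr=0x53 blk=10 s=2: L1-HIT | VC []
  [4] addr=0x55 blk=10 s=2: L1-HIT | VC []
  [5] addr=0x53 blk=10 s=2: L1-HIT | VC []
  [6] addr=0x51 blk=10 s=2: L1-HIT | VC []
  [7] addr=0xbb blk=23 s=3: MISS | VC []
  [8] addr=0x55 blk=10 s=2: L1-HIT | VC []
  [9] addr=0x50 blk=10 s=2: L1-HIT | VC []
  [10] addr=0x73 blk=14 s=2: MISS | VC [10]
  [11] addr=0x57 blk=10 s=2: VC-HIT | VC [14]
  [12] addr=0x3d blk=7 s=3: MISS | VC [14, 23]
  [13] addr=0x5a blk=11 s=3: MISS | VC [14, 23, 7]
  [14] addr=0x38 blk=7 s=3: VC-HIT | VC [14, 23, 11]

SEQ = [MISS, L1-HIT, L1-HIT, L1-HIT, L1-HIT, L1-HIT, L1-HIT, MISS, L1-HIT, L1-HIT, MISS, VC-HIT, MISS, MISS, VC-HIT]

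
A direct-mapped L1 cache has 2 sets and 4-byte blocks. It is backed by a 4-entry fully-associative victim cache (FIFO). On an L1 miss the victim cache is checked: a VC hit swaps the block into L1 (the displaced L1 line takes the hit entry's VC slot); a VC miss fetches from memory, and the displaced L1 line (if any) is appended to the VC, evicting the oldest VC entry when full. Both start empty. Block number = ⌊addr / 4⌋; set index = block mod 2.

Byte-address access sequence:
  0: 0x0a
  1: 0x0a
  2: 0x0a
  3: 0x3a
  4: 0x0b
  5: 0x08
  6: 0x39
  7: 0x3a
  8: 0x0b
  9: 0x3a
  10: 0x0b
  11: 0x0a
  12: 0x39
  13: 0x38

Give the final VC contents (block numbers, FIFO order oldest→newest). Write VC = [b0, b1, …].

VC = [2]

0: 0xa (blk 2, set 0) → MISS  vc=[]
1: 0xa (blk 2, set 0) → L1-HIT  vc=[]
2: 0xa (blk 2, set 0) → L1-HIT  vc=[]
3: 0x3a (blk 14, set 0) → MISS  vc=[2]
4: 0xb (blk 2, set 0) → VC-HIT  vc=[14]
5: 0x8 (blk 2, set 0) → L1-HIT  vc=[14]
6: 0x39 (blk 14, set 0) → VC-HIT  vc=[2]
7: 0x3a (blk 14, set 0) → L1-HIT  vc=[2]
8: 0xb (blk 2, set 0) → VC-HIT  vc=[14]
9: 0x3a (blk 14, set 0) → VC-HIT  vc=[2]
10: 0xb (blk 2, set 0) → VC-HIT  vc=[14]
11: 0xa (blk 2, set 0) → L1-HIT  vc=[14]
12: 0x39 (blk 14, set 0) → VC-HIT  vc=[2]
13: 0x38 (blk 14, set 0) → L1-HIT  vc=[2]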